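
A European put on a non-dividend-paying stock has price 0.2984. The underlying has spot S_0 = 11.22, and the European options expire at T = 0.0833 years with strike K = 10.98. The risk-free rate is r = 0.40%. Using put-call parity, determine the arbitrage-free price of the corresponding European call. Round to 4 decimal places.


Put-call parity: C - P = S_0 * exp(-qT) - K * exp(-rT).
S_0 * exp(-qT) = 11.2200 * 1.00000000 = 11.22000000
K * exp(-rT) = 10.9800 * 0.99966686 = 10.97634207
C = P + S*exp(-qT) - K*exp(-rT)
C = 0.2984 + 11.22000000 - 10.97634207 = 0.5421

Answer: Call price = 0.5421


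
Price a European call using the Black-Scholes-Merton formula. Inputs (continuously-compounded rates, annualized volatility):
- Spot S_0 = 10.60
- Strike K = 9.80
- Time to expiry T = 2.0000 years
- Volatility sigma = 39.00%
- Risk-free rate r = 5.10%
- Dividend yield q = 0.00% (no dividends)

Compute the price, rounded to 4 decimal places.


d1 = (ln(S/K) + (r - q + 0.5*sigma^2) * T) / (sigma * sqrt(T)) = 0.60298370
d2 = d1 - sigma * sqrt(T) = 0.05144041
exp(-rT) = 0.90302955; exp(-qT) = 1.00000000
C = S_0 * exp(-qT) * N(d1) - K * exp(-rT) * N(d2)
N(d1) = 0.72674023; N(d2) = 0.52051271
C = 10.6000 * 1.00000000 * 0.72674023 - 9.8000 * 0.90302955 * 0.52051271 = 3.0971

Answer: Price = 3.0971


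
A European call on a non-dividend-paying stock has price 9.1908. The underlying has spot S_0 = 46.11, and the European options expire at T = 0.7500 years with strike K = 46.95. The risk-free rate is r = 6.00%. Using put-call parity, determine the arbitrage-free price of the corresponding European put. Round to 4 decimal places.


Answer: Put price = 7.9649

Derivation:
Put-call parity: C - P = S_0 * exp(-qT) - K * exp(-rT).
S_0 * exp(-qT) = 46.1100 * 1.00000000 = 46.11000000
K * exp(-rT) = 46.9500 * 0.95599748 = 44.88408177
P = C - S*exp(-qT) + K*exp(-rT)
P = 9.1908 - 46.11000000 + 44.88408177 = 7.9649


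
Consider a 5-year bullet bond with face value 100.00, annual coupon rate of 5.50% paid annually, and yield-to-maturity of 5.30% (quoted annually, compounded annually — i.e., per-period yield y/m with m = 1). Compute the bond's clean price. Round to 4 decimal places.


Answer: Price = 100.8588

Derivation:
Coupon per period c = face * coupon_rate / m = 5.500000
Periods per year m = 1; per-period yield y/m = 0.053000
Number of cashflows N = 5
Cashflows (t years, CF_t, discount factor 1/(1+y/m)^(m*t), PV):
  t = 1.0000: CF_t = 5.500000, DF = 0.949668, PV = 5.223172
  t = 2.0000: CF_t = 5.500000, DF = 0.901869, PV = 4.960277
  t = 3.0000: CF_t = 5.500000, DF = 0.856475, PV = 4.710615
  t = 4.0000: CF_t = 5.500000, DF = 0.813367, PV = 4.473518
  t = 5.0000: CF_t = 105.500000, DF = 0.772428, PV = 81.491179
Price P = sum_t PV_t = 100.858761


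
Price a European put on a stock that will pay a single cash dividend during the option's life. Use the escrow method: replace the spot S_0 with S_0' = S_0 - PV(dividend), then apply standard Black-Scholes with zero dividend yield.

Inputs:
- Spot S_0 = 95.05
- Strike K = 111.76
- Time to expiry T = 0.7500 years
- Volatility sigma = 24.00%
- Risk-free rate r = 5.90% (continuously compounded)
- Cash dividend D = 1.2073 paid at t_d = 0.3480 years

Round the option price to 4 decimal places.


PV(D) = D * exp(-r * t_d) = 1.2073 * 0.97967735 = 1.18276446
S_0' = S_0 - PV(D) = 95.0500 - 1.18276446 = 93.86723554
d1 = (ln(S_0'/K) + (r + sigma^2/2)*T) / (sigma*sqrt(T)) = -0.52260938
d2 = d1 - sigma*sqrt(T) = -0.73045547
exp(-rT) = 0.95671475
N(-d1) = 0.69937694; N(-d2) = 0.76744409
P = K * exp(-rT) * N(-d2) - S_0' * N(-d1) = 111.7600 * 0.95671475 * 0.76744409 - 93.86723554 * 0.69937694 = 16.4084

Answer: Price = 16.4084


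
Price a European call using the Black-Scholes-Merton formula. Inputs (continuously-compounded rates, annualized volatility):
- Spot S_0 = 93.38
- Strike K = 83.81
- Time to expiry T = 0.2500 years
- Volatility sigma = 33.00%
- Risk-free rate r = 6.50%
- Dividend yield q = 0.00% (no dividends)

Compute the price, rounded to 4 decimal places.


Answer: Price = 12.8039

Derivation:
d1 = (ln(S/K) + (r - q + 0.5*sigma^2) * T) / (sigma * sqrt(T)) = 0.83628701
d2 = d1 - sigma * sqrt(T) = 0.67128701
exp(-rT) = 0.98388132; exp(-qT) = 1.00000000
C = S_0 * exp(-qT) * N(d1) - K * exp(-rT) * N(d2)
N(d1) = 0.79850327; N(d2) = 0.74898115
C = 93.3800 * 1.00000000 * 0.79850327 - 83.8100 * 0.98388132 * 0.74898115 = 12.8039


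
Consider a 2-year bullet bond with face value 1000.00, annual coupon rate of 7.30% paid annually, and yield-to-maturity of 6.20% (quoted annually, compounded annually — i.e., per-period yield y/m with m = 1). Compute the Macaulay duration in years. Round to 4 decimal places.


Answer: Macaulay duration = 1.9326 years

Derivation:
Coupon per period c = face * coupon_rate / m = 73.000000
Periods per year m = 1; per-period yield y/m = 0.062000
Number of cashflows N = 2
Cashflows (t years, CF_t, discount factor 1/(1+y/m)^(m*t), PV):
  t = 1.0000: CF_t = 73.000000, DF = 0.941620, PV = 68.738230
  t = 2.0000: CF_t = 1073.000000, DF = 0.886647, PV = 951.372708
Price P = sum_t PV_t = 1020.110937
Macaulay numerator sum_t t * PV_t:
  t * PV_t at t = 1.0000: 68.738230
  t * PV_t at t = 2.0000: 1902.745415
Macaulay duration D = (sum_t t * PV_t) / P = 1971.483645 / 1020.110937 = 1.932617


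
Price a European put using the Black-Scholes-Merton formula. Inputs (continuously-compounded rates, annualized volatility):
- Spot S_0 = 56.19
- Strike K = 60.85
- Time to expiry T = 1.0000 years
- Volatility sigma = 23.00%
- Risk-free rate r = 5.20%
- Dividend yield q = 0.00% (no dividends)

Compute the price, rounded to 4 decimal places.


d1 = (ln(S/K) + (r - q + 0.5*sigma^2) * T) / (sigma * sqrt(T)) = -0.00531745
d2 = d1 - sigma * sqrt(T) = -0.23531745
exp(-rT) = 0.94932887; exp(-qT) = 1.00000000
P = K * exp(-rT) * N(-d2) - S_0 * exp(-qT) * N(-d1)
N(-d1) = 0.50212135; N(-d2) = 0.59301883
P = 60.8500 * 0.94932887 * 0.59301883 - 56.1900 * 1.00000000 * 0.50212135 = 6.0425

Answer: Price = 6.0425


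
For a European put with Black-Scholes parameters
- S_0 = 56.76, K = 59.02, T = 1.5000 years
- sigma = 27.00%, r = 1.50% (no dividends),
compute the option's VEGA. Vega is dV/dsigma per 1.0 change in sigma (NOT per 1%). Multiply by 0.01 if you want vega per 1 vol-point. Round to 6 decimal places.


Answer: Vega = 27.549319

Derivation:
d1 = 0.1153089215; d2 = -0.2153721937
phi(d1) = 0.3962988792; exp(-qT) = 1.0000000000; exp(-rT) = 0.9777512372
Vega = S * exp(-qT) * phi(d1) * sqrt(T) = 56.7600 * 1.0000000000 * 0.3962988792 * 1.2247448714 = 27.549319


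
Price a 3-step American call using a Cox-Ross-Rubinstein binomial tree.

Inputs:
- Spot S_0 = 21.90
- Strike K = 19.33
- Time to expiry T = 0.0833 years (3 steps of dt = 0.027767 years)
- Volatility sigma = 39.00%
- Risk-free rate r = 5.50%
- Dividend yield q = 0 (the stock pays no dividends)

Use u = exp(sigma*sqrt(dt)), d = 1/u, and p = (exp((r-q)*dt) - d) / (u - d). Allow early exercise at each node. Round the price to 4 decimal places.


dt = T/N = 0.027767
u = exp(sigma*sqrt(dt)) = 1.067145; d = 1/u = 0.937080
p = (exp((r-q)*dt) - d) / (u - d) = 0.495509
Discount per step: exp(-r*dt) = 0.998474
Stock lattice S(k, i) with i counting down-moves:
  k=0: S(0,0) = 21.9000
  k=1: S(1,0) = 23.3705; S(1,1) = 20.5220
  k=2: S(2,0) = 24.9397; S(2,1) = 21.9000; S(2,2) = 19.2308
  k=3: S(3,0) = 26.6143; S(3,1) = 23.3705; S(3,2) = 20.5220; S(3,3) = 18.0208
Terminal payoffs V(N, i) = max(S_T - K, 0):
  V(3,0) = 7.284273; V(3,1) = 4.040479; V(3,2) = 1.192044; V(3,3) = 0.000000
Backward induction: V(k, i) = exp(-r*dt) * [p * V(k+1, i) + (1-p) * V(k+1, i+1)]; then take max(V_cont, immediate exercise) for American.
  V(2,0) = exp(-r*dt) * [p*7.284273 + (1-p)*4.040479] = 5.639191; exercise = 5.609693; V(2,0) = max -> 5.639191
  V(2,1) = exp(-r*dt) * [p*4.040479 + (1-p)*1.192044] = 2.599498; exercise = 2.570000; V(2,1) = max -> 2.599498
  V(2,2) = exp(-r*dt) * [p*1.192044 + (1-p)*0.000000] = 0.589768; exercise = 0.000000; V(2,2) = max -> 0.589768
  V(1,0) = exp(-r*dt) * [p*5.639191 + (1-p)*2.599498] = 4.099429; exercise = 4.040479; V(1,0) = max -> 4.099429
  V(1,1) = exp(-r*dt) * [p*2.599498 + (1-p)*0.589768] = 1.583188; exercise = 1.192044; V(1,1) = max -> 1.583188
  V(0,0) = exp(-r*dt) * [p*4.099429 + (1-p)*1.583188] = 2.825691; exercise = 2.570000; V(0,0) = max -> 2.825691

Answer: Price = V(0,0) = 2.8257


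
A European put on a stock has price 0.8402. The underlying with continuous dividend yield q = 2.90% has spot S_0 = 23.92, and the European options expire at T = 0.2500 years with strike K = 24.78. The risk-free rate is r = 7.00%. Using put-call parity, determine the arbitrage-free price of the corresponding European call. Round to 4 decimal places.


Put-call parity: C - P = S_0 * exp(-qT) - K * exp(-rT).
S_0 * exp(-qT) = 23.9200 * 0.99277622 = 23.74720713
K * exp(-rT) = 24.7800 * 0.98265224 = 24.35012240
C = P + S*exp(-qT) - K*exp(-rT)
C = 0.8402 + 23.74720713 - 24.35012240 = 0.2373

Answer: Call price = 0.2373


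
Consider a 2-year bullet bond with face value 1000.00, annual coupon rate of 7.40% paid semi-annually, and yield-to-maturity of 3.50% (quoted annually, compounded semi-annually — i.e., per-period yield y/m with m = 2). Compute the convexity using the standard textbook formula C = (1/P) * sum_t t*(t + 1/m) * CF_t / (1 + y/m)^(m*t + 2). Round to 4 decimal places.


Answer: Convexity = 4.5069

Derivation:
Coupon per period c = face * coupon_rate / m = 37.000000
Periods per year m = 2; per-period yield y/m = 0.017500
Number of cashflows N = 4
Cashflows (t years, CF_t, discount factor 1/(1+y/m)^(m*t), PV):
  t = 0.5000: CF_t = 37.000000, DF = 0.982801, PV = 36.363636
  t = 1.0000: CF_t = 37.000000, DF = 0.965898, PV = 35.738218
  t = 1.5000: CF_t = 37.000000, DF = 0.949285, PV = 35.123555
  t = 2.0000: CF_t = 1037.000000, DF = 0.932959, PV = 967.477970
Price P = sum_t PV_t = 1074.703380
Convexity numerator sum_t t*(t + 1/m) * CF_t / (1+y/m)^(m*t + 2):
  t = 0.5000: term = 17.561778
  t = 1.0000: term = 51.779197
  t = 1.5000: term = 101.777292
  t = 2.0000: term = 4672.424079
Convexity = (1/P) * sum = 4843.542345 / 1074.703380 = 4.506864


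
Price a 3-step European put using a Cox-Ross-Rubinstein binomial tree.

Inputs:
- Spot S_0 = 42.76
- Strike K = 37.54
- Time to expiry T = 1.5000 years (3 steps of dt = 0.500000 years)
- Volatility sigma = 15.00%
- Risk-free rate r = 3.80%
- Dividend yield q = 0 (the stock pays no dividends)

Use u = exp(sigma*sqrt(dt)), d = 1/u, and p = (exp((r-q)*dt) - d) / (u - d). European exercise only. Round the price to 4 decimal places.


dt = T/N = 0.500000
u = exp(sigma*sqrt(dt)) = 1.111895; d = 1/u = 0.899365
p = (exp((r-q)*dt) - d) / (u - d) = 0.563762
Discount per step: exp(-r*dt) = 0.981179
Stock lattice S(k, i) with i counting down-moves:
  k=0: S(0,0) = 42.7600
  k=1: S(1,0) = 47.5446; S(1,1) = 38.4569
  k=2: S(2,0) = 52.8647; S(2,1) = 42.7600; S(2,2) = 34.5868
  k=3: S(3,0) = 58.7800; S(3,1) = 47.5446; S(3,2) = 38.4569; S(3,3) = 31.1061
Terminal payoffs V(N, i) = max(K - S_T, 0):
  V(3,0) = 0.000000; V(3,1) = 0.000000; V(3,2) = 0.000000; V(3,3) = 6.433866
Backward induction: V(k, i) = exp(-r*dt) * [p * V(k+1, i) + (1-p) * V(k+1, i+1)].
  V(2,0) = exp(-r*dt) * [p*0.000000 + (1-p)*0.000000] = 0.000000
  V(2,1) = exp(-r*dt) * [p*0.000000 + (1-p)*0.000000] = 0.000000
  V(2,2) = exp(-r*dt) * [p*0.000000 + (1-p)*6.433866] = 2.753872
  V(1,0) = exp(-r*dt) * [p*0.000000 + (1-p)*0.000000] = 0.000000
  V(1,1) = exp(-r*dt) * [p*0.000000 + (1-p)*2.753872] = 1.178733
  V(0,0) = exp(-r*dt) * [p*0.000000 + (1-p)*1.178733] = 0.504530

Answer: Price = V(0,0) = 0.5045


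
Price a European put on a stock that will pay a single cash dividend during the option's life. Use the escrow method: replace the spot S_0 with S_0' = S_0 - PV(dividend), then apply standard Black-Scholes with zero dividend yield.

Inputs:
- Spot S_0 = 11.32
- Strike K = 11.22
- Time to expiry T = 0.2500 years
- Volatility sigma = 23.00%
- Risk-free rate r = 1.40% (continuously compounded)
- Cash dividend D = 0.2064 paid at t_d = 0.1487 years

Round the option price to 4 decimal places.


PV(D) = D * exp(-r * t_d) = 0.2064 * 0.99792037 = 0.20597076
S_0' = S_0 - PV(D) = 11.3200 - 0.20597076 = 11.11402924
d1 = (ln(S_0'/K) + (r + sigma^2/2)*T) / (sigma*sqrt(T)) = 0.00541570
d2 = d1 - sigma*sqrt(T) = -0.10958430
exp(-rT) = 0.99650612
N(-d1) = 0.49783946; N(-d2) = 0.54363047
P = K * exp(-rT) * N(-d2) - S_0' * N(-d1) = 11.2200 * 0.99650612 * 0.54363047 - 11.11402924 * 0.49783946 = 0.5452

Answer: Price = 0.5452


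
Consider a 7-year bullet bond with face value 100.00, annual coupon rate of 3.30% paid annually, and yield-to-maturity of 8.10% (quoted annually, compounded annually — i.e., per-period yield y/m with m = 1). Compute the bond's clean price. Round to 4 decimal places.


Coupon per period c = face * coupon_rate / m = 3.300000
Periods per year m = 1; per-period yield y/m = 0.081000
Number of cashflows N = 7
Cashflows (t years, CF_t, discount factor 1/(1+y/m)^(m*t), PV):
  t = 1.0000: CF_t = 3.300000, DF = 0.925069, PV = 3.052729
  t = 2.0000: CF_t = 3.300000, DF = 0.855753, PV = 2.823986
  t = 3.0000: CF_t = 3.300000, DF = 0.791631, PV = 2.612383
  t = 4.0000: CF_t = 3.300000, DF = 0.732314, PV = 2.416636
  t = 5.0000: CF_t = 3.300000, DF = 0.677441, PV = 2.235556
  t = 6.0000: CF_t = 3.300000, DF = 0.626680, PV = 2.068044
  t = 7.0000: CF_t = 103.300000, DF = 0.579722, PV = 59.885332
Price P = sum_t PV_t = 75.094666

Answer: Price = 75.0947


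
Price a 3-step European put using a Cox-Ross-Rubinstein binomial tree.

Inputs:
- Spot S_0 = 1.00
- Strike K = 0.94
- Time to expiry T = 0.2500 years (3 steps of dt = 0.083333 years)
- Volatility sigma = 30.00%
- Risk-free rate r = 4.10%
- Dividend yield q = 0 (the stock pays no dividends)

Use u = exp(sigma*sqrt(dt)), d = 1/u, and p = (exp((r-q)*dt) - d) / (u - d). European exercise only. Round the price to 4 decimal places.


dt = T/N = 0.083333
u = exp(sigma*sqrt(dt)) = 1.090463; d = 1/u = 0.917042
p = (exp((r-q)*dt) - d) / (u - d) = 0.498098
Discount per step: exp(-r*dt) = 0.996589
Stock lattice S(k, i) with i counting down-moves:
  k=0: S(0,0) = 1.0000
  k=1: S(1,0) = 1.0905; S(1,1) = 0.9170
  k=2: S(2,0) = 1.1891; S(2,1) = 1.0000; S(2,2) = 0.8410
  k=3: S(3,0) = 1.2967; S(3,1) = 1.0905; S(3,2) = 0.9170; S(3,3) = 0.7712
Terminal payoffs V(N, i) = max(K - S_T, 0):
  V(3,0) = 0.000000; V(3,1) = 0.000000; V(3,2) = 0.022958; V(3,3) = 0.168800
Backward induction: V(k, i) = exp(-r*dt) * [p * V(k+1, i) + (1-p) * V(k+1, i+1)].
  V(2,0) = exp(-r*dt) * [p*0.000000 + (1-p)*0.000000] = 0.000000
  V(2,1) = exp(-r*dt) * [p*0.000000 + (1-p)*0.022958] = 0.011484
  V(2,2) = exp(-r*dt) * [p*0.022958 + (1-p)*0.168800] = 0.095829
  V(1,0) = exp(-r*dt) * [p*0.000000 + (1-p)*0.011484] = 0.005744
  V(1,1) = exp(-r*dt) * [p*0.011484 + (1-p)*0.095829] = 0.053633
  V(0,0) = exp(-r*dt) * [p*0.005744 + (1-p)*0.053633] = 0.029678

Answer: Price = V(0,0) = 0.0297


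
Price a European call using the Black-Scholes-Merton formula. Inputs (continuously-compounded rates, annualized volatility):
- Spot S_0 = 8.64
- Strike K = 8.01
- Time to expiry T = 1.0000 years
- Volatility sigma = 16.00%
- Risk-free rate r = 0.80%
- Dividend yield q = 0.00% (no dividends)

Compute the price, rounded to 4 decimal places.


Answer: Price = 0.9463

Derivation:
d1 = (ln(S/K) + (r - q + 0.5*sigma^2) * T) / (sigma * sqrt(T)) = 0.60319889
d2 = d1 - sigma * sqrt(T) = 0.44319889
exp(-rT) = 0.99203191; exp(-qT) = 1.00000000
C = S_0 * exp(-qT) * N(d1) - K * exp(-rT) * N(d2)
N(d1) = 0.72681181; N(d2) = 0.67118906
C = 8.6400 * 1.00000000 * 0.72681181 - 8.0100 * 0.99203191 * 0.67118906 = 0.9463


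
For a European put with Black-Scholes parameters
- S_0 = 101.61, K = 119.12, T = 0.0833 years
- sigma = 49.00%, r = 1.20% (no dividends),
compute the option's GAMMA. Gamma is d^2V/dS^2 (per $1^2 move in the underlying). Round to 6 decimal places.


d1 = -1.0464363440; d2 = -1.1878588669
phi(d1) = 0.2307424688; exp(-qT) = 1.0000000000; exp(-rT) = 0.9990008994
Gamma = exp(-qT) * phi(d1) / (S * sigma * sqrt(T)) = 1.0000000000 * 0.2307424688 / (101.6100 * 0.4900 * 0.2886173938) = 0.016057

Answer: Gamma = 0.016057


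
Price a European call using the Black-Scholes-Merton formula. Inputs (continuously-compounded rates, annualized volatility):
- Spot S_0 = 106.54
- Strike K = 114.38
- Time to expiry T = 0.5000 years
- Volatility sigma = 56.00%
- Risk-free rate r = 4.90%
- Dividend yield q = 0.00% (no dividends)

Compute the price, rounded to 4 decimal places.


Answer: Price = 14.6996

Derivation:
d1 = (ln(S/K) + (r - q + 0.5*sigma^2) * T) / (sigma * sqrt(T)) = 0.08054518
d2 = d1 - sigma * sqrt(T) = -0.31543462
exp(-rT) = 0.97579769; exp(-qT) = 1.00000000
C = S_0 * exp(-qT) * N(d1) - K * exp(-rT) * N(d2)
N(d1) = 0.53209817; N(d2) = 0.37621584
C = 106.5400 * 1.00000000 * 0.53209817 - 114.3800 * 0.97579769 * 0.37621584 = 14.6996


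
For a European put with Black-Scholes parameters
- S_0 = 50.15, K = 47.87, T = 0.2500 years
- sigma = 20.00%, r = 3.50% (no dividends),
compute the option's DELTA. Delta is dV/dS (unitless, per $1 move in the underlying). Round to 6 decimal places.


Answer: Delta = -0.273323

Derivation:
d1 = 0.6027951100; d2 = 0.5027951100
phi(d1) = 0.3326649321; exp(-qT) = 1.0000000000; exp(-rT) = 0.9912881698
N(-d1) = 0.2733225001
Delta = -exp(-qT) * N(-d1) = -1.0000000000 * 0.2733225001 = -0.273323


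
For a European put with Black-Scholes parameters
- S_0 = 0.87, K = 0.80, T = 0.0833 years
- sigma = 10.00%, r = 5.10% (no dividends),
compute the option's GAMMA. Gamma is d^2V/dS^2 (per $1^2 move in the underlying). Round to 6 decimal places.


d1 = 3.0679469043; d2 = 3.0390851649
phi(d1) = 0.0036062471; exp(-qT) = 1.0000000000; exp(-rT) = 0.9957607113
Gamma = exp(-qT) * phi(d1) / (S * sigma * sqrt(T)) = 1.0000000000 * 0.0036062471 / (0.8700 * 0.1000 * 0.2886173938) = 0.143620

Answer: Gamma = 0.143620


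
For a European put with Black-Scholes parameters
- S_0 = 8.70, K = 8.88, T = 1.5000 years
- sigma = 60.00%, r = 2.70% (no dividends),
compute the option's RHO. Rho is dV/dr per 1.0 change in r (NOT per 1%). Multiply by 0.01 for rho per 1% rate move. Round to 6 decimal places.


Answer: Rho = -8.098678

Derivation:
d1 = 0.3946692293; d2 = -0.3401776936
phi(d1) = 0.3690509999; exp(-qT) = 1.0000000000; exp(-rT) = 0.9603091645
N(-d2) = 0.6331386423
Rho = -K*T*exp(-rT)*N(-d2) = -8.8800 * 1.5000 * 0.9603091645 * 0.6331386423 = -8.098678


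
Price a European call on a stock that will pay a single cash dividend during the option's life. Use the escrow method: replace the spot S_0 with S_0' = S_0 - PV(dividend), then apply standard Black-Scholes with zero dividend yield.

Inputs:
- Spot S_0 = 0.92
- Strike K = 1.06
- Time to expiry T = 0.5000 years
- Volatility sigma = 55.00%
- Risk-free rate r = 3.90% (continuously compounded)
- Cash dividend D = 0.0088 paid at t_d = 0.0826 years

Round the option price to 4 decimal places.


Answer: Price = 0.0947

Derivation:
PV(D) = D * exp(-r * t_d) = 0.0088 * 0.99678378 = 0.00877170
S_0' = S_0 - PV(D) = 0.9200 - 0.00877170 = 0.91122830
d1 = (ln(S_0'/K) + (r + sigma^2/2)*T) / (sigma*sqrt(T)) = -0.14426448
d2 = d1 - sigma*sqrt(T) = -0.53317321
exp(-rT) = 0.98068890
N(d1) = 0.44264581; N(d2) = 0.29695684
C = S_0' * N(d1) - K * exp(-rT) * N(d2) = 0.91122830 * 0.44264581 - 1.0600 * 0.98068890 * 0.29695684 = 0.0947


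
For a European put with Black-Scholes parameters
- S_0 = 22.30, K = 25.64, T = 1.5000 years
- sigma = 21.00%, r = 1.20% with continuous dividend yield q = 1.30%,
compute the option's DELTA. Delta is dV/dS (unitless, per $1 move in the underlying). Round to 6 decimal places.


d1 = -0.4198812422; d2 = -0.6770776652
phi(d1) = 0.3652808892; exp(-qT) = 0.9806888952; exp(-rT) = 0.9821610324
N(-d1) = 0.6627138943
Delta = -exp(-qT) * N(-d1) = -0.9806888952 * 0.6627138943 = -0.649916

Answer: Delta = -0.649916


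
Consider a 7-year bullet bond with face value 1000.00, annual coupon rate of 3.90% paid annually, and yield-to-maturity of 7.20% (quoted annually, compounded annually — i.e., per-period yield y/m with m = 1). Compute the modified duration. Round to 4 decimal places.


Answer: Modified duration = 5.7549

Derivation:
Coupon per period c = face * coupon_rate / m = 39.000000
Periods per year m = 1; per-period yield y/m = 0.072000
Number of cashflows N = 7
Cashflows (t years, CF_t, discount factor 1/(1+y/m)^(m*t), PV):
  t = 1.0000: CF_t = 39.000000, DF = 0.932836, PV = 36.380597
  t = 2.0000: CF_t = 39.000000, DF = 0.870183, PV = 33.937124
  t = 3.0000: CF_t = 39.000000, DF = 0.811738, PV = 31.657765
  t = 4.0000: CF_t = 39.000000, DF = 0.757218, PV = 29.531497
  t = 5.0000: CF_t = 39.000000, DF = 0.706360, PV = 27.548038
  t = 6.0000: CF_t = 39.000000, DF = 0.658918, PV = 25.697797
  t = 7.0000: CF_t = 1039.000000, DF = 0.614662, PV = 638.634021
Price P = sum_t PV_t = 823.386839
First compute Macaulay numerator sum_t t * PV_t:
  t * PV_t at t = 1.0000: 36.380597
  t * PV_t at t = 2.0000: 67.874248
  t * PV_t at t = 3.0000: 94.973295
  t * PV_t at t = 4.0000: 118.125989
  t * PV_t at t = 5.0000: 137.740192
  t * PV_t at t = 6.0000: 154.186782
  t * PV_t at t = 7.0000: 4470.438144
Macaulay duration D = 5079.719248 / 823.386839 = 6.169299
Modified duration = D / (1 + y/m) = 6.169299 / (1 + 0.072000) = 5.754943


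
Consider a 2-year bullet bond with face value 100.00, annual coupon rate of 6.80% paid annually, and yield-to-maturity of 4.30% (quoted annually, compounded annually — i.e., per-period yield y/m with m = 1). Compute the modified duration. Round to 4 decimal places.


Coupon per period c = face * coupon_rate / m = 6.800000
Periods per year m = 1; per-period yield y/m = 0.043000
Number of cashflows N = 2
Cashflows (t years, CF_t, discount factor 1/(1+y/m)^(m*t), PV):
  t = 1.0000: CF_t = 6.800000, DF = 0.958773, PV = 6.519655
  t = 2.0000: CF_t = 106.800000, DF = 0.919245, PV = 98.175390
Price P = sum_t PV_t = 104.695045
First compute Macaulay numerator sum_t t * PV_t:
  t * PV_t at t = 1.0000: 6.519655
  t * PV_t at t = 2.0000: 196.350780
Macaulay duration D = 202.870435 / 104.695045 = 1.937727
Modified duration = D / (1 + y/m) = 1.937727 / (1 + 0.043000) = 1.857840

Answer: Modified duration = 1.8578


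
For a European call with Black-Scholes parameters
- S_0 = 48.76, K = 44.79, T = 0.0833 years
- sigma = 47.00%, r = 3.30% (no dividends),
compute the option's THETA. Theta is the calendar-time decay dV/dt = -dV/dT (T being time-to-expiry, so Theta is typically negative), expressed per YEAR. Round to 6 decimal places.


d1 = 0.7141515987; d2 = 0.5785014236
phi(d1) = 0.3091450217; exp(-qT) = 1.0000000000; exp(-rT) = 0.9972548748
Theta = -S*exp(-qT)*phi(d1)*sigma/(2*sqrt(T)) - r*K*exp(-rT)*N(d2) + q*S*exp(-qT)*N(d1)
N(d1) = 0.7624332788; N(d2) = 0.7185371817; sqrt(T) = 0.2886173938
Term 1 = -48.7600 * 1.0000000000 * 0.3091450217 * 0.4700 / (2 * 0.2886173938) = -12.2735816404
Term 2 = -0.0330 * 44.7900 * 0.9972548748 * 0.7185371817 = -1.0591327967
Term 3 = 0 (no dividend yield, q = 0)
Theta = -12.2735816404 + (-1.0591327967) + (0.0000000000) = -13.332714

Answer: Theta = -13.332714


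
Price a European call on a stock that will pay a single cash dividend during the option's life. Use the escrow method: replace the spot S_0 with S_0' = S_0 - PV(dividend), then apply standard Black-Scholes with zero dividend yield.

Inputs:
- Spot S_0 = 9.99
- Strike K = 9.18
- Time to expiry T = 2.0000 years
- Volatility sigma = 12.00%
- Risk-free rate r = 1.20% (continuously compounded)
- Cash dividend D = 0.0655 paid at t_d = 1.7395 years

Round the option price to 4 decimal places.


PV(D) = D * exp(-r * t_d) = 0.0655 * 0.97934235 = 0.06414692
S_0' = S_0 - PV(D) = 9.9900 - 0.06414692 = 9.92585308
d1 = (ln(S_0'/K) + (r + sigma^2/2)*T) / (sigma*sqrt(T)) = 0.68657458
d2 = d1 - sigma*sqrt(T) = 0.51686896
exp(-rT) = 0.97628571
N(d1) = 0.75382458; N(d2) = 0.69737618
C = S_0' * N(d1) - K * exp(-rT) * N(d2) = 9.92585308 * 0.75382458 - 9.1800 * 0.97628571 * 0.69737618 = 1.2323

Answer: Price = 1.2323


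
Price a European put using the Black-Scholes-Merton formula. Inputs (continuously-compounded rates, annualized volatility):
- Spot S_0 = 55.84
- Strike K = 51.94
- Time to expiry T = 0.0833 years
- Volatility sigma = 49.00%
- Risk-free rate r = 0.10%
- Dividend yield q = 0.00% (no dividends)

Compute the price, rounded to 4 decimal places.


d1 = (ln(S/K) + (r - q + 0.5*sigma^2) * T) / (sigma * sqrt(T)) = 0.58325022
d2 = d1 - sigma * sqrt(T) = 0.44182769
exp(-rT) = 0.99991670; exp(-qT) = 1.00000000
P = K * exp(-rT) * N(-d2) - S_0 * exp(-qT) * N(-d1)
N(-d1) = 0.27986244; N(-d2) = 0.32930695
P = 51.9400 * 0.99991670 * 0.32930695 - 55.8400 * 1.00000000 * 0.27986244 = 1.4753

Answer: Price = 1.4753


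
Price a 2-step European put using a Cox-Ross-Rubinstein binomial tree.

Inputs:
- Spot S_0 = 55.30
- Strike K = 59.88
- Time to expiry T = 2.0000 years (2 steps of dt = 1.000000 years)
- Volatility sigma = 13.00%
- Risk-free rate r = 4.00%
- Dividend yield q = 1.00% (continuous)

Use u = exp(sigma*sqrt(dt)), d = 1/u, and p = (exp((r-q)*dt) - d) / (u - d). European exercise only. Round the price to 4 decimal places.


Answer: Price = V(0,0) = 4.8034

Derivation:
dt = T/N = 1.000000
u = exp(sigma*sqrt(dt)) = 1.138828; d = 1/u = 0.878095
p = (exp((r-q)*dt) - d) / (u - d) = 0.584349
Discount per step: exp(-r*dt) = 0.960789
Stock lattice S(k, i) with i counting down-moves:
  k=0: S(0,0) = 55.3000
  k=1: S(1,0) = 62.9772; S(1,1) = 48.5587
  k=2: S(2,0) = 71.7202; S(2,1) = 55.3000; S(2,2) = 42.6392
Terminal payoffs V(N, i) = max(K - S_T, 0):
  V(2,0) = 0.000000; V(2,1) = 4.580000; V(2,2) = 17.240847
Backward induction: V(k, i) = exp(-r*dt) * [p * V(k+1, i) + (1-p) * V(k+1, i+1)].
  V(1,0) = exp(-r*dt) * [p*0.000000 + (1-p)*4.580000] = 1.829036
  V(1,1) = exp(-r*dt) * [p*4.580000 + (1-p)*17.240847] = 9.456561
  V(0,0) = exp(-r*dt) * [p*1.829036 + (1-p)*9.456561] = 4.803393


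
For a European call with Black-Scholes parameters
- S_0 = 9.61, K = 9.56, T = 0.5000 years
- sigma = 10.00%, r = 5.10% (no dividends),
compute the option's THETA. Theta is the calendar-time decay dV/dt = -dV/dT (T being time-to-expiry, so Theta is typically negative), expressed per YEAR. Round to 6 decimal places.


Answer: Theta = -0.554117

Derivation:
d1 = 0.4697521902; d2 = 0.3990415121
phi(d1) = 0.3572669229; exp(-qT) = 1.0000000000; exp(-rT) = 0.9748223790
Theta = -S*exp(-qT)*phi(d1)*sigma/(2*sqrt(T)) - r*K*exp(-rT)*N(d2) + q*S*exp(-qT)*N(d1)
N(d1) = 0.6807339621; N(d2) = 0.6550686915; sqrt(T) = 0.7071067812
Term 1 = -9.6100 * 1.0000000000 * 0.3572669229 * 0.1000 / (2 * 0.7071067812) = -0.2427734552
Term 2 = -0.0510 * 9.5600 * 0.9748223790 * 0.6550686915 = -0.3113439294
Term 3 = 0 (no dividend yield, q = 0)
Theta = -0.2427734552 + (-0.3113439294) + (0.0000000000) = -0.554117


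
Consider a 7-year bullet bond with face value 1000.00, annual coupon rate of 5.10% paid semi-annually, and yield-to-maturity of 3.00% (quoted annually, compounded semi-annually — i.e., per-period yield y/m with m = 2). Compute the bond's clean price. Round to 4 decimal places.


Answer: Price = 1131.7055

Derivation:
Coupon per period c = face * coupon_rate / m = 25.500000
Periods per year m = 2; per-period yield y/m = 0.015000
Number of cashflows N = 14
Cashflows (t years, CF_t, discount factor 1/(1+y/m)^(m*t), PV):
  t = 0.5000: CF_t = 25.500000, DF = 0.985222, PV = 25.123153
  t = 1.0000: CF_t = 25.500000, DF = 0.970662, PV = 24.751875
  t = 1.5000: CF_t = 25.500000, DF = 0.956317, PV = 24.386083
  t = 2.0000: CF_t = 25.500000, DF = 0.942184, PV = 24.025698
  t = 2.5000: CF_t = 25.500000, DF = 0.928260, PV = 23.670638
  t = 3.0000: CF_t = 25.500000, DF = 0.914542, PV = 23.320826
  t = 3.5000: CF_t = 25.500000, DF = 0.901027, PV = 22.976183
  t = 4.0000: CF_t = 25.500000, DF = 0.887711, PV = 22.636634
  t = 4.5000: CF_t = 25.500000, DF = 0.874592, PV = 22.302102
  t = 5.0000: CF_t = 25.500000, DF = 0.861667, PV = 21.972514
  t = 5.5000: CF_t = 25.500000, DF = 0.848933, PV = 21.647797
  t = 6.0000: CF_t = 25.500000, DF = 0.836387, PV = 21.327879
  t = 6.5000: CF_t = 25.500000, DF = 0.824027, PV = 21.012689
  t = 7.0000: CF_t = 1025.500000, DF = 0.811849, PV = 832.551434
Price P = sum_t PV_t = 1131.705506


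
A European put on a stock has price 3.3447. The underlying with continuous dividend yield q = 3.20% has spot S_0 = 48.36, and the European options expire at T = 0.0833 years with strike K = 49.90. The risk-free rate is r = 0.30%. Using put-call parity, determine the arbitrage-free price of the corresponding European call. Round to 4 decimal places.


Put-call parity: C - P = S_0 * exp(-qT) - K * exp(-rT).
S_0 * exp(-qT) = 48.3600 * 0.99733795 = 48.23126324
K * exp(-rT) = 49.9000 * 0.99975013 = 49.88753155
C = P + S*exp(-qT) - K*exp(-rT)
C = 3.3447 + 48.23126324 - 49.88753155 = 1.6884

Answer: Call price = 1.6884


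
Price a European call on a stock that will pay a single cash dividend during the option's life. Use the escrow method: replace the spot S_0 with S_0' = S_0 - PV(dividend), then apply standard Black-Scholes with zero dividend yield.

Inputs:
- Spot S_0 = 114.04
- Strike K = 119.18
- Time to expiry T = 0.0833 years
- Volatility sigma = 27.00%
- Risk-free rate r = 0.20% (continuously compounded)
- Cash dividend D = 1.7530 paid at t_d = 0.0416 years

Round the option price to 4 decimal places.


Answer: Price = 1.1568

Derivation:
PV(D) = D * exp(-r * t_d) = 1.7530 * 0.99991680 = 1.75285416
S_0' = S_0 - PV(D) = 114.0400 - 1.75285416 = 112.28714584
d1 = (ln(S_0'/K) + (r + sigma^2/2)*T) / (sigma*sqrt(T)) = -0.72340649
d2 = d1 - sigma*sqrt(T) = -0.80133319
exp(-rT) = 0.99983341
N(d1) = 0.23471509; N(d2) = 0.21146939
C = S_0' * N(d1) - K * exp(-rT) * N(d2) = 112.28714584 * 0.23471509 - 119.1800 * 0.99983341 * 0.21146939 = 1.1568


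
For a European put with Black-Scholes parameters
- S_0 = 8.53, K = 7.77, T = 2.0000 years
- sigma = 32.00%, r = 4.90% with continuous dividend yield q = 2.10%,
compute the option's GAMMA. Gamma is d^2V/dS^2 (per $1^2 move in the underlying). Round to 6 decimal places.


Answer: Gamma = 0.084893

Derivation:
d1 = 0.5562260976; d2 = 0.1036777577
phi(d1) = 0.3417648782; exp(-qT) = 0.9588697806; exp(-rT) = 0.9066489038
Gamma = exp(-qT) * phi(d1) / (S * sigma * sqrt(T)) = 0.9588697806 * 0.3417648782 / (8.5300 * 0.3200 * 1.4142135624) = 0.084893


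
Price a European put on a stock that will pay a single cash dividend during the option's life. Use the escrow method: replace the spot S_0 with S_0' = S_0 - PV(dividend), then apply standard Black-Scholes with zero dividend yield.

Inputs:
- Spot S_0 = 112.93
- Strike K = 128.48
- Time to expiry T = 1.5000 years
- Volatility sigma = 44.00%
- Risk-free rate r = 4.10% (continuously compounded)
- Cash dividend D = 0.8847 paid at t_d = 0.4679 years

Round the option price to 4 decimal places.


PV(D) = D * exp(-r * t_d) = 0.8847 * 0.98099894 = 0.86788976
S_0' = S_0 - PV(D) = 112.9300 - 0.86788976 = 112.06211024
d1 = (ln(S_0'/K) + (r + sigma^2/2)*T) / (sigma*sqrt(T)) = 0.12986011
d2 = d1 - sigma*sqrt(T) = -0.40902763
exp(-rT) = 0.94035295
N(-d1) = 0.44833855; N(-d2) = 0.65874031
P = K * exp(-rT) * N(-d2) - S_0' * N(-d1) = 128.4800 * 0.94035295 * 0.65874031 - 112.06211024 * 0.44833855 = 29.3450

Answer: Price = 29.3450


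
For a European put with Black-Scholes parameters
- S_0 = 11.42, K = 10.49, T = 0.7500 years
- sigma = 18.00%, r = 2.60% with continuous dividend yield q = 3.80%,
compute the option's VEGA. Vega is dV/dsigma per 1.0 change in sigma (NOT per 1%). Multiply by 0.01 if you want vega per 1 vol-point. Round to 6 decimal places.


d1 = 0.5651218739; d2 = 0.4092373012
phi(d1) = 0.3400645252; exp(-qT) = 0.9719022941; exp(-rT) = 0.9806888952
Vega = S * exp(-qT) * phi(d1) * sqrt(T) = 11.4200 * 0.9719022941 * 0.3400645252 * 0.8660254038 = 3.268742

Answer: Vega = 3.268742


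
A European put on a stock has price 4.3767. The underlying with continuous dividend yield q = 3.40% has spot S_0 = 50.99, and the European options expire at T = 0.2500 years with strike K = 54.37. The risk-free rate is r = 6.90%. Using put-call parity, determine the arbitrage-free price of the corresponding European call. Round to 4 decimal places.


Answer: Call price = 1.4950

Derivation:
Put-call parity: C - P = S_0 * exp(-qT) - K * exp(-rT).
S_0 * exp(-qT) = 50.9900 * 0.99153602 = 50.55842181
K * exp(-rT) = 54.3700 * 0.98289793 = 53.44016042
C = P + S*exp(-qT) - K*exp(-rT)
C = 4.3767 + 50.55842181 - 53.44016042 = 1.4950


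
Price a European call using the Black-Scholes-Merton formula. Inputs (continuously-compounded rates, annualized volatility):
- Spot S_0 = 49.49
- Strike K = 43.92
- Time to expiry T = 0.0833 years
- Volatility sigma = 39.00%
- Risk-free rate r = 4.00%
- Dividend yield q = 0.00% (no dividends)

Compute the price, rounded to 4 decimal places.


Answer: Price = 6.0821

Derivation:
d1 = (ln(S/K) + (r - q + 0.5*sigma^2) * T) / (sigma * sqrt(T)) = 1.14664977
d2 = d1 - sigma * sqrt(T) = 1.03408899
exp(-rT) = 0.99667354; exp(-qT) = 1.00000000
C = S_0 * exp(-qT) * N(d1) - K * exp(-rT) * N(d2)
N(d1) = 0.87423680; N(d2) = 0.84945272
C = 49.4900 * 1.00000000 * 0.87423680 - 43.9200 * 0.99667354 * 0.84945272 = 6.0821


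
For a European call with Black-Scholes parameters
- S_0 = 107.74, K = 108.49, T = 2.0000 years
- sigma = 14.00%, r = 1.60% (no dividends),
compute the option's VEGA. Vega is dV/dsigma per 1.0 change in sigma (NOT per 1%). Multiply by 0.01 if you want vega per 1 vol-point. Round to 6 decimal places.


d1 = 0.2255817832; d2 = 0.0275918845
phi(d1) = 0.3889198088; exp(-qT) = 1.0000000000; exp(-rT) = 0.9685065821
Vega = S * exp(-qT) * phi(d1) * sqrt(T) = 107.7400 * 1.0000000000 * 0.3889198088 * 1.4142135624 = 59.258688

Answer: Vega = 59.258688


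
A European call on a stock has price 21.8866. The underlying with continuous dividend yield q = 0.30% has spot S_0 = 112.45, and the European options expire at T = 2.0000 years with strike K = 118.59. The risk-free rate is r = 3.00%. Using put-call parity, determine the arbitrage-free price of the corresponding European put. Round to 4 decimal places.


Answer: Put price = 21.7931

Derivation:
Put-call parity: C - P = S_0 * exp(-qT) - K * exp(-rT).
S_0 * exp(-qT) = 112.4500 * 0.99401796 = 111.77732006
K * exp(-rT) = 118.5900 * 0.94176453 = 111.68385604
P = C - S*exp(-qT) + K*exp(-rT)
P = 21.8866 - 111.77732006 + 111.68385604 = 21.7931


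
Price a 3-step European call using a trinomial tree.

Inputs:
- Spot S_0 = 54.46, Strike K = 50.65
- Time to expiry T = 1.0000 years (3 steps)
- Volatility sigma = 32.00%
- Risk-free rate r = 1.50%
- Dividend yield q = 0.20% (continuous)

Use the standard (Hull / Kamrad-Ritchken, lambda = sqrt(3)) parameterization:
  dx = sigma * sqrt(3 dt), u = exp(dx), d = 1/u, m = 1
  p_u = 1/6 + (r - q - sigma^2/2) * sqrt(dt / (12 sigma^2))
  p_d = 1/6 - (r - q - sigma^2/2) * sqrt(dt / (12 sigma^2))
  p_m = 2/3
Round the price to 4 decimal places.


dt = T/N = 0.333333; dx = sigma*sqrt(3*dt) = 0.320000
u = exp(dx) = 1.377128; d = 1/u = 0.726149
p_u = 0.146771, p_m = 0.666667, p_d = 0.186562
Discount per step: exp(-r*dt) = 0.995012
Stock lattice S(k, j) with j the centered position index:
  k=0: S(0,+0) = 54.4600
  k=1: S(1,-1) = 39.5461; S(1,+0) = 54.4600; S(1,+1) = 74.9984
  k=2: S(2,-2) = 28.7163; S(2,-1) = 39.5461; S(2,+0) = 54.4600; S(2,+1) = 74.9984; S(2,+2) = 103.2823
  k=3: S(3,-3) = 20.8523; S(3,-2) = 28.7163; S(3,-1) = 39.5461; S(3,+0) = 54.4600; S(3,+1) = 74.9984; S(3,+2) = 103.2823; S(3,+3) = 142.2330
Terminal payoffs V(N, j) = max(S_T - K, 0):
  V(3,-3) = 0.000000; V(3,-2) = 0.000000; V(3,-1) = 0.000000; V(3,+0) = 3.810000; V(3,+1) = 24.348378; V(3,+2) = 52.632349; V(3,+3) = 91.582990
Backward induction: V(k, j) = exp(-r*dt) * [p_u * V(k+1, j+1) + p_m * V(k+1, j) + p_d * V(k+1, j-1)]
  V(2,-2) = exp(-r*dt) * [p_u*0.000000 + p_m*0.000000 + p_d*0.000000] = 0.000000
  V(2,-1) = exp(-r*dt) * [p_u*3.810000 + p_m*0.000000 + p_d*0.000000] = 0.556408
  V(2,+0) = exp(-r*dt) * [p_u*24.348378 + p_m*3.810000 + p_d*0.000000] = 6.083140
  V(2,+1) = exp(-r*dt) * [p_u*52.632349 + p_m*24.348378 + p_d*3.810000] = 24.544917
  V(2,+2) = exp(-r*dt) * [p_u*91.582990 + p_m*52.632349 + p_d*24.348378] = 52.807739
  V(1,-1) = exp(-r*dt) * [p_u*6.083140 + p_m*0.556408 + p_d*0.000000] = 1.257463
  V(1,+0) = exp(-r*dt) * [p_u*24.544917 + p_m*6.083140 + p_d*0.556408] = 7.722998
  V(1,+1) = exp(-r*dt) * [p_u*52.807739 + p_m*24.544917 + p_d*6.083140] = 25.122871
  V(0,+0) = exp(-r*dt) * [p_u*25.122871 + p_m*7.722998 + p_d*1.257463] = 9.025326

Answer: Price = V(0,0) = 9.0253


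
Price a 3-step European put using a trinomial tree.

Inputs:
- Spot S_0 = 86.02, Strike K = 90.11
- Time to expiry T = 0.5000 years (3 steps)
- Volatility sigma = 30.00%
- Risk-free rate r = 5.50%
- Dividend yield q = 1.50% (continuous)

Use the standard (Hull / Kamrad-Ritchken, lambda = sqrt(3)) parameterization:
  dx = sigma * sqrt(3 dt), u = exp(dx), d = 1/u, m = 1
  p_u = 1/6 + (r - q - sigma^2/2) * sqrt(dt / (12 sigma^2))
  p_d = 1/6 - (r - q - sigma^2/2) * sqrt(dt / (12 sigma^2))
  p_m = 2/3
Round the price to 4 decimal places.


Answer: Price = V(0,0) = 8.4728

Derivation:
dt = T/N = 0.166667; dx = sigma*sqrt(3*dt) = 0.212132
u = exp(dx) = 1.236311; d = 1/u = 0.808858
p_u = 0.164702, p_m = 0.666667, p_d = 0.168631
Discount per step: exp(-r*dt) = 0.990875
Stock lattice S(k, j) with j the centered position index:
  k=0: S(0,+0) = 86.0200
  k=1: S(1,-1) = 69.5780; S(1,+0) = 86.0200; S(1,+1) = 106.3475
  k=2: S(2,-2) = 56.2787; S(2,-1) = 69.5780; S(2,+0) = 86.0200; S(2,+1) = 106.3475; S(2,+2) = 131.4786
  k=3: S(3,-3) = 45.5215; S(3,-2) = 56.2787; S(3,-1) = 69.5780; S(3,+0) = 86.0200; S(3,+1) = 106.3475; S(3,+2) = 131.4786; S(3,+3) = 162.5484
Terminal payoffs V(N, j) = max(K - S_T, 0):
  V(3,-3) = 44.588546; V(3,-2) = 33.831321; V(3,-1) = 20.532044; V(3,+0) = 4.090000; V(3,+1) = 0.000000; V(3,+2) = 0.000000; V(3,+3) = 0.000000
Backward induction: V(k, j) = exp(-r*dt) * [p_u * V(k+1, j+1) + p_m * V(k+1, j) + p_d * V(k+1, j-1)]
  V(2,-2) = exp(-r*dt) * [p_u*20.532044 + p_m*33.831321 + p_d*44.588546] = 33.149629
  V(2,-1) = exp(-r*dt) * [p_u*4.090000 + p_m*20.532044 + p_d*33.831321] = 19.883563
  V(2,+0) = exp(-r*dt) * [p_u*0.000000 + p_m*4.090000 + p_d*20.532044] = 6.132529
  V(2,+1) = exp(-r*dt) * [p_u*0.000000 + p_m*0.000000 + p_d*4.090000] = 0.683407
  V(2,+2) = exp(-r*dt) * [p_u*0.000000 + p_m*0.000000 + p_d*0.000000] = 0.000000
  V(1,-1) = exp(-r*dt) * [p_u*6.132529 + p_m*19.883563 + p_d*33.149629] = 19.674622
  V(1,+0) = exp(-r*dt) * [p_u*0.683407 + p_m*6.132529 + p_d*19.883563] = 7.484966
  V(1,+1) = exp(-r*dt) * [p_u*0.000000 + p_m*0.683407 + p_d*6.132529] = 1.476145
  V(0,+0) = exp(-r*dt) * [p_u*1.476145 + p_m*7.484966 + p_d*19.674622] = 8.472826


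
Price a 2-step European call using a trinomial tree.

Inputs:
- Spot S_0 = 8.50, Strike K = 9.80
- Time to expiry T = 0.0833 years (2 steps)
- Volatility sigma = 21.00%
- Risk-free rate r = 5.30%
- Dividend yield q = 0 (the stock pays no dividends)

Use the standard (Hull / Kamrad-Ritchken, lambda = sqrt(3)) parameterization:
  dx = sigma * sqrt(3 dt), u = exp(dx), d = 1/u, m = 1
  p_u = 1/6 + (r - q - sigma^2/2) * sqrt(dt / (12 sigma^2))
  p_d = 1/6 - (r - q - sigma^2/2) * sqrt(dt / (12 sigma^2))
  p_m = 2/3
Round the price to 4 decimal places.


Answer: Price = V(0,0) = 0.0018

Derivation:
dt = T/N = 0.041650; dx = sigma*sqrt(3*dt) = 0.074231
u = exp(dx) = 1.077056; d = 1/u = 0.928457
p_u = 0.175349, p_m = 0.666667, p_d = 0.157984
Discount per step: exp(-r*dt) = 0.997795
Stock lattice S(k, j) with j the centered position index:
  k=0: S(0,+0) = 8.5000
  k=1: S(1,-1) = 7.8919; S(1,+0) = 8.5000; S(1,+1) = 9.1550
  k=2: S(2,-2) = 7.3273; S(2,-1) = 7.8919; S(2,+0) = 8.5000; S(2,+1) = 9.1550; S(2,+2) = 9.8604
Terminal payoffs V(N, j) = max(S_T - K, 0):
  V(2,-2) = 0.000000; V(2,-1) = 0.000000; V(2,+0) = 0.000000; V(2,+1) = 0.000000; V(2,+2) = 0.060421
Backward induction: V(k, j) = exp(-r*dt) * [p_u * V(k+1, j+1) + p_m * V(k+1, j) + p_d * V(k+1, j-1)]
  V(1,-1) = exp(-r*dt) * [p_u*0.000000 + p_m*0.000000 + p_d*0.000000] = 0.000000
  V(1,+0) = exp(-r*dt) * [p_u*0.000000 + p_m*0.000000 + p_d*0.000000] = 0.000000
  V(1,+1) = exp(-r*dt) * [p_u*0.060421 + p_m*0.000000 + p_d*0.000000] = 0.010571
  V(0,+0) = exp(-r*dt) * [p_u*0.010571 + p_m*0.000000 + p_d*0.000000] = 0.001850
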